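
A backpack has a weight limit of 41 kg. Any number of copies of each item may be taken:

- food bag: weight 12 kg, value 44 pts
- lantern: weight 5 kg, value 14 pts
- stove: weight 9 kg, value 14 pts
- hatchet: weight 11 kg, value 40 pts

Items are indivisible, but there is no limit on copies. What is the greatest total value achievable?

146 pts

Best value-per-unit is food bag at 44/12; filling with it alone gives 3×44 = 132.
Optimal mix: 3×food bag + 1×lantern → weight 41, value 146.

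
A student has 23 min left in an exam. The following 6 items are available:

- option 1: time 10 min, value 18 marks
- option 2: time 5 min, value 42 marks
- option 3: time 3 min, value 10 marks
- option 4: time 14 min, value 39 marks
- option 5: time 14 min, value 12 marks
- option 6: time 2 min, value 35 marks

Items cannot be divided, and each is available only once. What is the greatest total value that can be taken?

116 marks

This is a 0/1 knapsack; check combinations near the capacity.
- option 2+option 4+option 6: time 5+14+2=21, value 42+39+35=116
- option 1+option 2+option 3+option 6: time 10+5+3+2=20, value 18+42+10+35=105
- option 1+option 2+option 6: time 10+5+2=17, value 18+42+35=95
Best: 116 marks.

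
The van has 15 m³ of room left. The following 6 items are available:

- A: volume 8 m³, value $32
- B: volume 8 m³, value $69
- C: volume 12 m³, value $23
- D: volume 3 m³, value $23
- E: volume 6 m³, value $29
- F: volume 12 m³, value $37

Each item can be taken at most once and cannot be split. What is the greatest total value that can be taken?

$98

This is a 0/1 knapsack; check combinations near the capacity.
- B+E: volume 8+6=14, value 69+29=98
- B+D: volume 8+3=11, value 69+23=92
- B: volume 8, value 69
- A+E: volume 8+6=14, value 32+29=61
- D+F: volume 3+12=15, value 23+37=60
Best: $98.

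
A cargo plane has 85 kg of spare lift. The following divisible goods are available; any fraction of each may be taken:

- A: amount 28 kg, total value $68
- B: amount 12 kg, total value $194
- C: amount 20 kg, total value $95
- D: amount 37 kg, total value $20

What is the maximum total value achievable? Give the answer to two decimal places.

370.51

Take in order of value per unit:
- B (194/12 per unit): all 12 → value 194, running total 194.00
- C (95/20 per unit): all 20 → value 95, running total 289.00
- A (68/28 per unit): all 28 → value 68, running total 357.00
- D (20/37 per unit): 25 of 37 → value 25×20/37 = 13.5135, running total 370.51
Total 370.51.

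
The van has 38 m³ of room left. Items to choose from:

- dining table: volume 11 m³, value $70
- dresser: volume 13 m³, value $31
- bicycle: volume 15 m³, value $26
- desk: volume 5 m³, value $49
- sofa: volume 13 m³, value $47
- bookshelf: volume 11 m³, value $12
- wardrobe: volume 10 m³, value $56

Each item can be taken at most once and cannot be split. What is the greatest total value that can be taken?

$187

Check high-value combinations within 38 m³:
- dining table+desk+bookshelf+wardrobe: volume 11+5+11+10=37, value 70+49+12+56=187
- dining table+desk+wardrobe: volume 11+5+10=26, value 70+49+56=175
- dining table+sofa+wardrobe: volume 11+13+10=34, value 70+47+56=173
- dining table+desk+sofa: volume 11+5+13=29, value 70+49+47=166
- dining table+dresser+wardrobe: volume 11+13+10=34, value 70+31+56=157
Best: $187.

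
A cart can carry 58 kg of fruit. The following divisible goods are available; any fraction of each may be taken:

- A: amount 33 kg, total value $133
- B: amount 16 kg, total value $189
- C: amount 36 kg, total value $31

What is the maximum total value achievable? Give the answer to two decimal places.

Take in order of value per unit:
- B (189/16 per unit): all 16 → value 189, running total 189.00
- A (133/33 per unit): all 33 → value 133, running total 322.00
- C (31/36 per unit): 9 of 36 → value 9×31/36 = 7.7500, running total 329.75
Total 329.75.

329.75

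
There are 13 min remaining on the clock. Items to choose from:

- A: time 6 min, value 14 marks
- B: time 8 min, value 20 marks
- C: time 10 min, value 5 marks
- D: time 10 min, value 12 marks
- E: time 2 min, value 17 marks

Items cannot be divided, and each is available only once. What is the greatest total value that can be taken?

Check high-value combinations within 13 min:
- B+E: time 8+2=10, value 20+17=37
- A+E: time 6+2=8, value 14+17=31
- D+E: time 10+2=12, value 12+17=29
- C+E: time 10+2=12, value 5+17=22
- B: time 8, value 20
Best: 37 marks.

37 marks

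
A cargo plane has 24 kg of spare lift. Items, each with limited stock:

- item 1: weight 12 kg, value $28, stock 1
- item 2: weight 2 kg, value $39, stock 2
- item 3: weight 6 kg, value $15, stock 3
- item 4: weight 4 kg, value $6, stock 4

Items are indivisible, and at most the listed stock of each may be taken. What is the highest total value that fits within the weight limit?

$123

Best selections within weight 24 and stock limits:
- 2×item 2 + 3×item 3: weight 22, value 123
- 1×item 1 + 2×item 2 + 1×item 3: weight 22, value 121
Best: $123.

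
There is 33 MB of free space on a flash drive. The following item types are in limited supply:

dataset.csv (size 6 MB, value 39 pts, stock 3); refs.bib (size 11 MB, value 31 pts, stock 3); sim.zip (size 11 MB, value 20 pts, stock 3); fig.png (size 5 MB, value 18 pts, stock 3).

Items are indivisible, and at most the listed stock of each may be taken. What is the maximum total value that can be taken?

171 pts

Best selections within size 33 and stock limits:
- 3×dataset.csv + 3×fig.png: size 33, value 171
- 3×dataset.csv + 2×fig.png: size 28, value 153
- 3×dataset.csv + 1×refs.bib: size 29, value 148
Best: 171 pts.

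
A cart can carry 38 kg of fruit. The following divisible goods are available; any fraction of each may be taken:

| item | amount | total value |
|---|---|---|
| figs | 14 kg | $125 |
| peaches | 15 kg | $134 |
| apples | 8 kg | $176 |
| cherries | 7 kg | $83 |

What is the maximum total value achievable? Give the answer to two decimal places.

Take in order of value per unit:
- apples (176/8 per unit): all 8 → value 176, running total 176.00
- cherries (83/7 per unit): all 7 → value 83, running total 259.00
- peaches (134/15 per unit): all 15 → value 134, running total 393.00
- figs (125/14 per unit): 8 of 14 → value 8×125/14 = 71.4286, running total 464.43
Total 464.43.

464.43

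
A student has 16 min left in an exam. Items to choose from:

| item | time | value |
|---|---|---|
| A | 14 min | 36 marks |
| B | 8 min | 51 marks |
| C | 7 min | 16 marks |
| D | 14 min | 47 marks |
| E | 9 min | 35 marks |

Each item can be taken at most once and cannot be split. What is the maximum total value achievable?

67 marks

This is a 0/1 knapsack; check combinations near the capacity.
- B+C: time 8+7=15, value 51+16=67
- B: time 8, value 51
- C+E: time 7+9=16, value 16+35=51
- D: time 14, value 47
- A: time 14, value 36
Best: 67 marks.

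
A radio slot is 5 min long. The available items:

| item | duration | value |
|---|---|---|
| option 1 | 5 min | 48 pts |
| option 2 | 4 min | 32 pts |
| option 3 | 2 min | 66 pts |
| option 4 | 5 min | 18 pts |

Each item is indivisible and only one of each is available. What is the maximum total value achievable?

66 pts

Check high-value combinations within 5 min:
- option 3: duration 2, value 66
- option 1: duration 5, value 48
- option 2: duration 4, value 32
- option 4: duration 5, value 18
Best: 66 pts.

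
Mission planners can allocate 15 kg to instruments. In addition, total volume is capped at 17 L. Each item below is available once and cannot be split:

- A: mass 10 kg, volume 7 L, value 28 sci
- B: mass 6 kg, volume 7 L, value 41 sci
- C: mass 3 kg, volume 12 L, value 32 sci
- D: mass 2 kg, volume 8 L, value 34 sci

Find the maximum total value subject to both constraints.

75 sci

Feasible sets respecting both limits:
- B+D: mass 8, volume 15, value 75
- A+D: mass 12, volume 15, value 62
- B: mass 6, volume 7, value 41
- D: mass 2, volume 8, value 34
Best: 75 sci.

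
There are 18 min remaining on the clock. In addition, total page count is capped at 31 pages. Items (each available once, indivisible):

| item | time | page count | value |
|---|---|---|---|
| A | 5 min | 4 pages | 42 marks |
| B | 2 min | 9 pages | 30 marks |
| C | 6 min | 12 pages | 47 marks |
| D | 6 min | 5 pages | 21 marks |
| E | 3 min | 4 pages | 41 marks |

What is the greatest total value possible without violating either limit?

160 marks

Feasible sets respecting both limits:
- A+B+C+E: time 16, page count 29, value 160
- B+C+D+E: time 17, page count 30, value 139
- A+B+D+E: time 16, page count 22, value 134
Best: 160 marks.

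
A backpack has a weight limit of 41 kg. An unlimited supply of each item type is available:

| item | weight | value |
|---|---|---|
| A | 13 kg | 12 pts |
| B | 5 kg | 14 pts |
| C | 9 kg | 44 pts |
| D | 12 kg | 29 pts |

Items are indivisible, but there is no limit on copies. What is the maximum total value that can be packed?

190 pts

Best value-per-unit is C at 44/9; filling with it alone gives 4×44 = 176.
Optimal mix: 1×B + 4×C → weight 41, value 190.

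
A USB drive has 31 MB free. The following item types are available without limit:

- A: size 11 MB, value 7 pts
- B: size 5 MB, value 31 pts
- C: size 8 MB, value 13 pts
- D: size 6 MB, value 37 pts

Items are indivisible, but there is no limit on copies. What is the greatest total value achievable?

Best value-per-unit is B at 31/5; filling with it alone gives 6×31 = 186.
Optimal mix: 5×B + 1×D → size 31, value 192.

192 pts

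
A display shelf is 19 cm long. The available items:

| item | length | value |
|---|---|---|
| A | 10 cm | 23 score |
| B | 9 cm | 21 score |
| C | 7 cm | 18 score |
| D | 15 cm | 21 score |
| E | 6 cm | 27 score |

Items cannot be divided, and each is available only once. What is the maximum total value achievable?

50 score

Check high-value combinations within 19 cm:
- A+E: length 10+6=16, value 23+27=50
- B+E: length 9+6=15, value 21+27=48
- C+E: length 7+6=13, value 18+27=45
Best: 50 score.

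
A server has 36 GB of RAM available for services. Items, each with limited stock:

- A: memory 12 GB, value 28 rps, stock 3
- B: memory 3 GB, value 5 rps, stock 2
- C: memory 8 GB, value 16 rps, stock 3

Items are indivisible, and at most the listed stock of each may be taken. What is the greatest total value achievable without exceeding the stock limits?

Top feasible selections:
- 3×A: memory 36, value 84
- 2×A + 1×B + 1×C: memory 35, value 77
Best: 84 rps.

84 rps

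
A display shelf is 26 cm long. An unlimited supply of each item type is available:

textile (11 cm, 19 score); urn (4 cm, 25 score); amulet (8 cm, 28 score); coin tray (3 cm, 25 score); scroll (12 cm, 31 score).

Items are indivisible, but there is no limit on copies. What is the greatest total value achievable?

Best value-per-unit is coin tray at 25/3; filling with it alone gives 8×25 = 200.
Optimal mix: 2×urn + 6×coin tray → length 26, value 200.

200 score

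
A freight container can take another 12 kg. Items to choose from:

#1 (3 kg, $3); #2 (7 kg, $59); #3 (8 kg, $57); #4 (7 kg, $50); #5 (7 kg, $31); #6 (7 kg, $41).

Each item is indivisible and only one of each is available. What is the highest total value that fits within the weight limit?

Check high-value combinations within 12 kg:
- #1+#2: weight 3+7=10, value 3+59=62
- #1+#3: weight 3+8=11, value 3+57=60
- #2: weight 7, value 59
- #3: weight 8, value 57
- #1+#4: weight 3+7=10, value 3+50=53
Best: $62.

$62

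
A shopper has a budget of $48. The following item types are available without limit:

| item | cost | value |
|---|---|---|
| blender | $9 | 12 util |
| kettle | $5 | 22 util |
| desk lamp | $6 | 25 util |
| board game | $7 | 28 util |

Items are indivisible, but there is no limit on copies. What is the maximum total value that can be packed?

Best value-per-unit is kettle at 22/5; filling with it alone gives 9×22 = 198.
Optimal mix: 7×kettle + 1×desk lamp + 1×board game → cost 48, value 207.

207 util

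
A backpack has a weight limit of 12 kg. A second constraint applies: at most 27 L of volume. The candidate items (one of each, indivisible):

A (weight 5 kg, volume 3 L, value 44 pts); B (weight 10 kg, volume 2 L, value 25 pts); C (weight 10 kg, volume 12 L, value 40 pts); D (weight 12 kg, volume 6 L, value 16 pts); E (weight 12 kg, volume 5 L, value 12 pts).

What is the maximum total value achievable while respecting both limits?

Feasible sets respecting both limits:
- A: weight 5, volume 3, value 44
- C: weight 10, volume 12, value 40
- B: weight 10, volume 2, value 25
Best: 44 pts.

44 pts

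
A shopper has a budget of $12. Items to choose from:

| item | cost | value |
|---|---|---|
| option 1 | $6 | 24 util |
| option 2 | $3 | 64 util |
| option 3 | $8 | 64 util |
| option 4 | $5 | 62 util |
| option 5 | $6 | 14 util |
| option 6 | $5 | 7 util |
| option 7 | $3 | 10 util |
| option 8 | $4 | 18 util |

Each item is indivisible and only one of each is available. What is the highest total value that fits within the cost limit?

Check high-value combinations within $12:
- option 2+option 4+option 8: cost 3+5+4=12, value 64+62+18=144
- option 2+option 4+option 7: cost 3+5+3=11, value 64+62+10=136
- option 2+option 3: cost 3+8=11, value 64+64=128
- option 2+option 4: cost 3+5=8, value 64+62=126
Best: 144 util.

144 util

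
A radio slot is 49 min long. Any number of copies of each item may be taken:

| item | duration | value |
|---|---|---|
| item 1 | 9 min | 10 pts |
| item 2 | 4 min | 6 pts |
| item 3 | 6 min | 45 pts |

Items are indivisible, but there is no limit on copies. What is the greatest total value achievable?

360 pts

Best value-per-unit is item 3 at 45/6, and filling with it alone uses duration 8×6=48. No mix of the others beats 8×45 = 360.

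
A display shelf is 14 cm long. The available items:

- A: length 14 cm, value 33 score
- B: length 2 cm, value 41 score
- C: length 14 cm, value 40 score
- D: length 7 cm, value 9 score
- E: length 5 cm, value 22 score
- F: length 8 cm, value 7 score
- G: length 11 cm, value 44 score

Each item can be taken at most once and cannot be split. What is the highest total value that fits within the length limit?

85 score

Check high-value combinations within 14 cm:
- B+G: length 2+11=13, value 41+44=85
- B+D+E: length 2+7+5=14, value 41+9+22=72
- B+E: length 2+5=7, value 41+22=63
- B+D: length 2+7=9, value 41+9=50
Best: 85 score.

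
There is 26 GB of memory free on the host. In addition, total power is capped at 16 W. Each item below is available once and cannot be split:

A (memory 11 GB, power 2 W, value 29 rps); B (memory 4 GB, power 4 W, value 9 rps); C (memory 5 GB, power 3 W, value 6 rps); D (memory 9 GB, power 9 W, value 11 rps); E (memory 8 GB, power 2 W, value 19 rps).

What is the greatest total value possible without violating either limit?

Feasible sets respecting both limits:
- A+B+E: memory 23, power 8, value 57
- A+C+E: memory 24, power 7, value 54
- A+B+D: memory 24, power 15, value 49
- A+E: memory 19, power 4, value 48
Best: 57 rps.

57 rps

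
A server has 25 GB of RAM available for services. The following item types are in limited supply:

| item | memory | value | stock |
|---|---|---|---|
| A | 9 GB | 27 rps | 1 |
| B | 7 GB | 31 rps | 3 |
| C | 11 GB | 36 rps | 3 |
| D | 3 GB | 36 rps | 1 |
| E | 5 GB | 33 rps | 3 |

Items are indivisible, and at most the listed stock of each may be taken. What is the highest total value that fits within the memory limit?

Top feasible selections:
- 1×B + 1×D + 3×E: memory 25, value 166
- 1×C + 1×D + 2×E: memory 24, value 138
- 1×D + 3×E: memory 18, value 135
- 1×B + 1×D + 2×E: memory 20, value 133
Best: 166 rps.

166 rps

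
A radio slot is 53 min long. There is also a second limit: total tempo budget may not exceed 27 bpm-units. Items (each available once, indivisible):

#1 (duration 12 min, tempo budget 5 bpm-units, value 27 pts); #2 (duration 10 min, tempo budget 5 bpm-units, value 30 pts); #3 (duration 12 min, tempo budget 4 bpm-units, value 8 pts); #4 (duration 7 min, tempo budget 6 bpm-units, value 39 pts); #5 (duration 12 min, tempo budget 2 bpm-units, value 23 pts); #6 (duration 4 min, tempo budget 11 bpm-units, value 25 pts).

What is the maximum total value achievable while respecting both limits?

Feasible sets respecting both limits:
- #1+#2+#3+#4+#5: duration 53, tempo budget 22, value 127
- #1+#2+#4+#6: duration 33, tempo budget 27, value 121
- #1+#2+#4+#5: duration 41, tempo budget 18, value 119
Best: 127 pts.

127 pts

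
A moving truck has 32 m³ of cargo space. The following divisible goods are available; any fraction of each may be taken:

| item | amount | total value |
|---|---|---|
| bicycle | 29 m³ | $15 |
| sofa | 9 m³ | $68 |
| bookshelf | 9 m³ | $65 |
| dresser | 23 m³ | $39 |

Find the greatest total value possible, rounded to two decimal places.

Take in order of value per unit:
- sofa (68/9 per unit): all 9 → value 68, running total 68.00
- bookshelf (65/9 per unit): all 9 → value 65, running total 133.00
- dresser (39/23 per unit): 14 of 23 → value 14×39/23 = 23.7391, running total 156.74
Total 156.74.

156.74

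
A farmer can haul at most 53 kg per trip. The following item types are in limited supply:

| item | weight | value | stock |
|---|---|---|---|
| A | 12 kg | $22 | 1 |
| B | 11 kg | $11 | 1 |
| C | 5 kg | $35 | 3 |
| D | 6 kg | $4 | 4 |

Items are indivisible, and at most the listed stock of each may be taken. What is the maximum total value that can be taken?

Top feasible selections:
- 1×A + 1×B + 3×C + 2×D: weight 50, value 146
- 1×A + 3×C + 4×D: weight 51, value 143
- 1×A + 1×B + 3×C + 1×D: weight 44, value 142
Best: $146.

$146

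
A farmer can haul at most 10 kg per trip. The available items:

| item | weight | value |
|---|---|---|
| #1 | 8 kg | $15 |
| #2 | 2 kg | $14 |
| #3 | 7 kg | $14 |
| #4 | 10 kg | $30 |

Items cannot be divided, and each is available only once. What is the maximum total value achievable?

$30

Check high-value combinations within 10 kg:
- #4: weight 10, value 30
- #1+#2: weight 8+2=10, value 15+14=29
- #2+#3: weight 2+7=9, value 14+14=28
- #1: weight 8, value 15
Best: $30.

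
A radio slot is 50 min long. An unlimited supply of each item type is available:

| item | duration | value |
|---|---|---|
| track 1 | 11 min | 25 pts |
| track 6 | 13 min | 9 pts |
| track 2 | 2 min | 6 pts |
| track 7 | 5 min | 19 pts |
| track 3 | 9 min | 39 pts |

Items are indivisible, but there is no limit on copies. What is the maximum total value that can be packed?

Best value-per-unit is track 3 at 39/9; filling with it alone gives 5×39 = 195.
Optimal mix: 1×track 7 + 5×track 3 → duration 50, value 214.

214 pts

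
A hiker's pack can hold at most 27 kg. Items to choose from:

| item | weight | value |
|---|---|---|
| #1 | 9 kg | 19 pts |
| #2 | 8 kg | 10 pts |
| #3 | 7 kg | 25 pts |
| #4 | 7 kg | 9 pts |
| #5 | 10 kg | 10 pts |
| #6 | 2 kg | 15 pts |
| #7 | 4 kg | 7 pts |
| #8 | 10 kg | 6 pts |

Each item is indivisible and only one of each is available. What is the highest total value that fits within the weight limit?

69 pts

Check high-value combinations within 27 kg:
- #1+#2+#3+#6: weight 9+8+7+2=26, value 19+10+25+15=69
- #1+#3+#4+#6: weight 9+7+7+2=25, value 19+25+9+15=68
- #1+#3+#6+#7: weight 9+7+2+4=22, value 19+25+15+7=66
- #2+#3+#5+#6: weight 8+7+10+2=27, value 10+25+10+15=60
Best: 69 pts.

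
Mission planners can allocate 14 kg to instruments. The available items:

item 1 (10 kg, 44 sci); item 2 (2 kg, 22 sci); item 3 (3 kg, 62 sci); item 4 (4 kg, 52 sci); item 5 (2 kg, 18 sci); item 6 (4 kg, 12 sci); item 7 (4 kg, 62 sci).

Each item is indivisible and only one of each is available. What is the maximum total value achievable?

198 sci

Check high-value combinations within 14 kg:
- item 2+item 3+item 4+item 7: mass 2+3+4+4=13, value 22+62+52+62=198
- item 3+item 4+item 5+item 7: mass 3+4+2+4=13, value 62+52+18+62=194
- item 3+item 4+item 7: mass 3+4+4=11, value 62+52+62=176
- item 2+item 3+item 5+item 7: mass 2+3+2+4=11, value 22+62+18+62=164
- item 2+item 3+item 6+item 7: mass 2+3+4+4=13, value 22+62+12+62=158
Best: 198 sci.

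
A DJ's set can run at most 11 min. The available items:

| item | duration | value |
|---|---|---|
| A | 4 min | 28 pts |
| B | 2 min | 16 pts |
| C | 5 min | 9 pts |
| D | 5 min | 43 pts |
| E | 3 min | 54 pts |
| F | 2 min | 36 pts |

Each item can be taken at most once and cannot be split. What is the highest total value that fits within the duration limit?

134 pts

Check high-value combinations within 11 min:
- A+B+E+F: duration 4+2+3+2=11, value 28+16+54+36=134
- D+E+F: duration 5+3+2=10, value 43+54+36=133
- A+E+F: duration 4+3+2=9, value 28+54+36=118
- B+D+E: duration 2+5+3=10, value 16+43+54=113
Best: 134 pts.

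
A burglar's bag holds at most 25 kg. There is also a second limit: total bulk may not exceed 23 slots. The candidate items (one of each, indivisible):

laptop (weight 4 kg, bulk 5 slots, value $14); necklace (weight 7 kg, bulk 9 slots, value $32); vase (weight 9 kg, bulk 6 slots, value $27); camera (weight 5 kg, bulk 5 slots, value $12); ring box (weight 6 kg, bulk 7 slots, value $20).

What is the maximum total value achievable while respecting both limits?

Feasible sets respecting both limits:
- necklace+vase+ring box: weight 22, bulk 22, value 79
- laptop+necklace+vase: weight 20, bulk 20, value 73
- laptop+vase+camera+ring box: weight 24, bulk 23, value 73
- necklace+vase+camera: weight 21, bulk 20, value 71
Best: $79.

$79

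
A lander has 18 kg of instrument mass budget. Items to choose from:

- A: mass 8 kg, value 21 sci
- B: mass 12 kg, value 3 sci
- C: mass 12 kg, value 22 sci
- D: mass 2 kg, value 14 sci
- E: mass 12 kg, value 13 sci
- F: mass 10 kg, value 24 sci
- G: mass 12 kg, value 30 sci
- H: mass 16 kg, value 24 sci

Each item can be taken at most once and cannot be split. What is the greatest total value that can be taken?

This is a 0/1 knapsack; check combinations near the capacity.
- A+F: mass 8+10=18, value 21+24=45
- D+G: mass 2+12=14, value 14+30=44
- D+F: mass 2+10=12, value 14+24=38
- D+H: mass 2+16=18, value 14+24=38
Best: 45 sci.

45 sci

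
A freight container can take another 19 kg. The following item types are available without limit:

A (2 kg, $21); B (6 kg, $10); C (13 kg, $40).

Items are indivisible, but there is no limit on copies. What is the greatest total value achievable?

$189

Best value-per-unit is A at 21/2, and filling with it alone uses weight 9×2=18. No mix of the others beats 9×21 = 189.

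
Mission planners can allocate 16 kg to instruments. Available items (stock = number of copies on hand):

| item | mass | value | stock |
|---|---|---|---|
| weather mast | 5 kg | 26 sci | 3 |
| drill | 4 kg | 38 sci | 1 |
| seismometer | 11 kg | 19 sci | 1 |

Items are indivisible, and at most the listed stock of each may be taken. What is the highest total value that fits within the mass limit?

90 sci

Best selections within mass 16 and stock limits:
- 2×weather mast + 1×drill: mass 14, value 90
- 3×weather mast: mass 15, value 78
- 1×weather mast + 1×drill: mass 9, value 64
- 1×drill + 1×seismometer: mass 15, value 57
Best: 90 sci.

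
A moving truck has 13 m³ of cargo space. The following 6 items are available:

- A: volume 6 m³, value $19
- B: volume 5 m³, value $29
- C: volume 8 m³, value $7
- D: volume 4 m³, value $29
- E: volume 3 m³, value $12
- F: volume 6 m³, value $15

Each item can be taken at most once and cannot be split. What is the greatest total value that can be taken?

$70

This is a 0/1 knapsack; check combinations near the capacity.
- B+D+E: volume 5+4+3=12, value 29+29+12=70
- A+D+E: volume 6+4+3=13, value 19+29+12=60
- B+D: volume 5+4=9, value 29+29=58
- D+E+F: volume 4+3+6=13, value 29+12+15=56
- A+D: volume 6+4=10, value 19+29=48
Best: $70.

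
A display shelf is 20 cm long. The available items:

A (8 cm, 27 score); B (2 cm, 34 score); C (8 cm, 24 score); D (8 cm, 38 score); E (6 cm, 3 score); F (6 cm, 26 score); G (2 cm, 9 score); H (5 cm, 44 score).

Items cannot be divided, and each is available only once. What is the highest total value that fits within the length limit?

125 score

Check high-value combinations within 20 cm:
- B+D+G+H: length 2+8+2+5=17, value 34+38+9+44=125
- B+D+H: length 2+8+5=15, value 34+38+44=116
- A+B+G+H: length 8+2+2+5=17, value 27+34+9+44=114
- B+F+G+H: length 2+6+2+5=15, value 34+26+9+44=113
Best: 125 score.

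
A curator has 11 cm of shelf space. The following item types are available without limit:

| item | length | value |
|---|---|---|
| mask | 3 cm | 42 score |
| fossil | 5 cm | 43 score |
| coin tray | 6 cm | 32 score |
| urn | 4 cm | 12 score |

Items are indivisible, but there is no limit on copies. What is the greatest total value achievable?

Best value-per-unit is mask at 42/3; filling with it alone gives 3×42 = 126.
Optimal mix: 2×mask + 1×fossil → length 11, value 127.

127 score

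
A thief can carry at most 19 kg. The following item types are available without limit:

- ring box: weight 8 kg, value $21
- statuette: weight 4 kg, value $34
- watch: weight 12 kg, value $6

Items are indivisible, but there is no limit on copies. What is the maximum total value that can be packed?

$136

Best value-per-unit is statuette at 34/4, and filling with it alone uses weight 4×4=16. No mix of the others beats 4×34 = 136.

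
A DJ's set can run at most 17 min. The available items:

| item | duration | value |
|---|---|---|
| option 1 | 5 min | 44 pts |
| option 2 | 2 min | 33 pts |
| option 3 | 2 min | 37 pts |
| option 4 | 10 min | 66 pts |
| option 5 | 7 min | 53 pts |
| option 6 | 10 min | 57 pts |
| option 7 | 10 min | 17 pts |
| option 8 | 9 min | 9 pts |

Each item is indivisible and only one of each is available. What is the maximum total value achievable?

167 pts

Check high-value combinations within 17 min:
- option 1+option 2+option 3+option 5: duration 5+2+2+7=16, value 44+33+37+53=167
- option 1+option 3+option 4: duration 5+2+10=17, value 44+37+66=147
- option 1+option 2+option 4: duration 5+2+10=17, value 44+33+66=143
- option 1+option 3+option 6: duration 5+2+10=17, value 44+37+57=138
- option 2+option 3+option 4: duration 2+2+10=14, value 33+37+66=136
Best: 167 pts.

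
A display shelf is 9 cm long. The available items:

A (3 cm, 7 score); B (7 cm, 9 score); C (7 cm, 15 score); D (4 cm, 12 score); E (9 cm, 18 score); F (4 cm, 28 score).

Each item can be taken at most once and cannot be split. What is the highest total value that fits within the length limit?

Check high-value combinations within 9 cm:
- D+F: length 4+4=8, value 12+28=40
- A+F: length 3+4=7, value 7+28=35
- F: length 4, value 28
- A+D: length 3+4=7, value 7+12=19
Best: 40 score.

40 score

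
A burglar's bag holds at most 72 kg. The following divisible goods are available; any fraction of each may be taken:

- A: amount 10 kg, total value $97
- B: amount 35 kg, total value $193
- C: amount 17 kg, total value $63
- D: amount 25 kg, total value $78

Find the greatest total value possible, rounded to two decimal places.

Take in order of value per unit:
- A (97/10 per unit): all 10 → value 97, running total 97.00
- B (193/35 per unit): all 35 → value 193, running total 290.00
- C (63/17 per unit): all 17 → value 63, running total 353.00
- D (78/25 per unit): 10 of 25 → value 10×78/25 = 31.2000, running total 384.20
Total 384.20.

384.20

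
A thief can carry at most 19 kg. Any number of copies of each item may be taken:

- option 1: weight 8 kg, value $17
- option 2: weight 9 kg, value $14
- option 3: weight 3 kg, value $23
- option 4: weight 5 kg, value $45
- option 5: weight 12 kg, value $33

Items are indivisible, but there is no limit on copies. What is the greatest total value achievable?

$159

Best value-per-unit is option 4 at 45/5; filling with it alone gives 3×45 = 135.
Optimal mix: 3×option 3 + 2×option 4 → weight 19, value 159.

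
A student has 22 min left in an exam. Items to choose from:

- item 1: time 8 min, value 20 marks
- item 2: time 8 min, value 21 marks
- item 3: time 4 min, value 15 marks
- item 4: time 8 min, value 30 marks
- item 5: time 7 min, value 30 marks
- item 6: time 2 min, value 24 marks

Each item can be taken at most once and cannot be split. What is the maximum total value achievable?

Check high-value combinations within 22 min:
- item 3+item 4+item 5+item 6: time 4+8+7+2=21, value 15+30+30+24=99
- item 2+item 3+item 5+item 6: time 8+4+7+2=21, value 21+15+30+24=90
- item 2+item 3+item 4+item 6: time 8+4+8+2=22, value 21+15+30+24=90
Best: 99 marks.

99 marks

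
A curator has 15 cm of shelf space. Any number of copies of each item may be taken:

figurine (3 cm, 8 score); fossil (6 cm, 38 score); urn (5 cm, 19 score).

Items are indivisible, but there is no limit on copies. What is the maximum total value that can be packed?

84 score

Best value-per-unit is fossil at 38/6; filling with it alone gives 2×38 = 76.
Optimal mix: 1×figurine + 2×fossil → length 15, value 84.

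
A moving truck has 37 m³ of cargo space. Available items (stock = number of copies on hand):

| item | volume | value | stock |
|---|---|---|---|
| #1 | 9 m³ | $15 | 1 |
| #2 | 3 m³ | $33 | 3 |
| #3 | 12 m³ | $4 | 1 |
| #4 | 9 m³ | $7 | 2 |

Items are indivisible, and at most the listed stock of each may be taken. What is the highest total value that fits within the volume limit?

Best selections within volume 37 and stock limits:
- 1×#1 + 3×#2 + 2×#4: volume 36, value 128
- 1×#1 + 3×#2 + 1×#4: volume 27, value 121
Best: $128.

$128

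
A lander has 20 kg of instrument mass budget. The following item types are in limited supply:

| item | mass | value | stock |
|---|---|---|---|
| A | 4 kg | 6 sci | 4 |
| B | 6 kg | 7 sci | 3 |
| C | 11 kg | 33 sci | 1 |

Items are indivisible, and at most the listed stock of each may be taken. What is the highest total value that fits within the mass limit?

45 sci

Best selections within mass 20 and stock limits:
- 2×A + 1×C: mass 19, value 45
- 1×B + 1×C: mass 17, value 40
- 1×A + 1×C: mass 15, value 39
Best: 45 sci.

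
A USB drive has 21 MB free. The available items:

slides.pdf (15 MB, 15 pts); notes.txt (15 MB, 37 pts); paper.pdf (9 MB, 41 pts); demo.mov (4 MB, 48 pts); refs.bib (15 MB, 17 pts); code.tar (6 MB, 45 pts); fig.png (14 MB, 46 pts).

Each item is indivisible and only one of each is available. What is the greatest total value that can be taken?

134 pts

Check high-value combinations within 21 MB:
- paper.pdf+demo.mov+code.tar: size 9+4+6=19, value 41+48+45=134
- demo.mov+fig.png: size 4+14=18, value 48+46=94
- demo.mov+code.tar: size 4+6=10, value 48+45=93
Best: 134 pts.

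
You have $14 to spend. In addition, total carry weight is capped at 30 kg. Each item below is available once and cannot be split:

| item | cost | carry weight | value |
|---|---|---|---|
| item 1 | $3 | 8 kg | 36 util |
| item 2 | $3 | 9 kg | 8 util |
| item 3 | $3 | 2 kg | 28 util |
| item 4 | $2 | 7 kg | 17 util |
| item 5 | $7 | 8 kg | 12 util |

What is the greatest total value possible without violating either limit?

89 util

Feasible sets respecting both limits:
- item 1+item 2+item 3+item 4: cost 11, carry weight 26, value 89
- item 1+item 3+item 4: cost 8, carry weight 17, value 81
- item 1+item 3+item 5: cost 13, carry weight 18, value 76
Best: 89 util.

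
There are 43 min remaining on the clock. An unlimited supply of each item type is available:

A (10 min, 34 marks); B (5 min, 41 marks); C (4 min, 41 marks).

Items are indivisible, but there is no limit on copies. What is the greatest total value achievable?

410 marks

Best value-per-unit is C at 41/4; filling with it alone gives 10×41 = 410.
Optimal mix: 3×B + 7×C → time 43, value 410.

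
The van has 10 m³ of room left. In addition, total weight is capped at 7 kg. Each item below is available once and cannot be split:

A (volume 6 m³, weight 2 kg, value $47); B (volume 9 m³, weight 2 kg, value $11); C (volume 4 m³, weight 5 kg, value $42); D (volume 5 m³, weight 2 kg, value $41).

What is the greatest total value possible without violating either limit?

$89

Feasible sets respecting both limits:
- A+C: volume 10, weight 7, value 89
- C+D: volume 9, weight 7, value 83
- A: volume 6, weight 2, value 47
- C: volume 4, weight 5, value 42
Best: $89.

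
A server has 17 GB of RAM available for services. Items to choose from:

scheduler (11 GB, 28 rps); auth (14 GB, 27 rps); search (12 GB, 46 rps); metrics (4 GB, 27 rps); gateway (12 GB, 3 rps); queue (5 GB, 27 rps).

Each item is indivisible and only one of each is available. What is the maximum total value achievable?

73 rps

This is a 0/1 knapsack; check combinations near the capacity.
- search+metrics: memory 12+4=16, value 46+27=73
- search+queue: memory 12+5=17, value 46+27=73
- scheduler+metrics: memory 11+4=15, value 28+27=55
- scheduler+queue: memory 11+5=16, value 28+27=55
Best: 73 rps.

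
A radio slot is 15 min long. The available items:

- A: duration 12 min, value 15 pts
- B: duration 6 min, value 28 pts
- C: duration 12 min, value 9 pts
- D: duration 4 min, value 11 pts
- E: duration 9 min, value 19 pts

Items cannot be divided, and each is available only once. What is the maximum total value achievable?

47 pts

Check high-value combinations within 15 min:
- B+E: duration 6+9=15, value 28+19=47
- B+D: duration 6+4=10, value 28+11=39
- D+E: duration 4+9=13, value 11+19=30
Best: 47 pts.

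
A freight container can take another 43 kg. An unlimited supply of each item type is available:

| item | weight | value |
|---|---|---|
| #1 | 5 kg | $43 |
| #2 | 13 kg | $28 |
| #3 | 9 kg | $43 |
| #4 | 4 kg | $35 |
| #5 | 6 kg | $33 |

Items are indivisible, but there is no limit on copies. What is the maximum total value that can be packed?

Best value-per-unit is #4 at 35/4; filling with it alone gives 10×35 = 350.
Optimal mix: 3×#1 + 7×#4 → weight 43, value 374.

$374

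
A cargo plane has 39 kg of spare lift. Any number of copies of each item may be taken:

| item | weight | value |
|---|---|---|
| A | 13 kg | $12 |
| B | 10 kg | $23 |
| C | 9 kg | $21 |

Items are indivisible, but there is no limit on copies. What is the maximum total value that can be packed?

$90

Best value-per-unit is C at 21/9; filling with it alone gives 4×21 = 84.
Optimal mix: 3×B + 1×C → weight 39, value 90.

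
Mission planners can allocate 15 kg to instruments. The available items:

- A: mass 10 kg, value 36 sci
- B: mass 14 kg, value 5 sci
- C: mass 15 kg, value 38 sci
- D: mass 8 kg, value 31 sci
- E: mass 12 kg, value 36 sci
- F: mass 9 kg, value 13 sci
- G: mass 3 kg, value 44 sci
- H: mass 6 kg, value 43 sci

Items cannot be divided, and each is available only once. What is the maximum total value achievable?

87 sci

Check high-value combinations within 15 kg:
- G+H: mass 3+6=9, value 44+43=87
- A+G: mass 10+3=13, value 36+44=80
- E+G: mass 12+3=15, value 36+44=80
Best: 87 sci.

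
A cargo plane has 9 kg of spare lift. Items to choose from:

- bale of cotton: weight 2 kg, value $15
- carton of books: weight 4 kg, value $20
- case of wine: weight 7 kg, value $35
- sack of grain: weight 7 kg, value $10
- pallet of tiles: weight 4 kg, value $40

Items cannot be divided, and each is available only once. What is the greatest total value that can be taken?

Check high-value combinations within 9 kg:
- carton of books+pallet of tiles: weight 4+4=8, value 20+40=60
- bale of cotton+pallet of tiles: weight 2+4=6, value 15+40=55
- bale of cotton+case of wine: weight 2+7=9, value 15+35=50
- pallet of tiles: weight 4, value 40
- bale of cotton+carton of books: weight 2+4=6, value 15+20=35
Best: $60.

$60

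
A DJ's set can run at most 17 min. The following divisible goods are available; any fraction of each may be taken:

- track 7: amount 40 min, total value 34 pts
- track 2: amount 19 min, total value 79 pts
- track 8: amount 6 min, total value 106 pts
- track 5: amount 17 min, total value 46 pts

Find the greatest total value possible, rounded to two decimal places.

151.74

Take in order of value per unit:
- track 8 (106/6 per unit): all 6 → value 106, running total 106.00
- track 2 (79/19 per unit): 11 of 19 → value 11×79/19 = 45.7368, running total 151.74
Total 151.74.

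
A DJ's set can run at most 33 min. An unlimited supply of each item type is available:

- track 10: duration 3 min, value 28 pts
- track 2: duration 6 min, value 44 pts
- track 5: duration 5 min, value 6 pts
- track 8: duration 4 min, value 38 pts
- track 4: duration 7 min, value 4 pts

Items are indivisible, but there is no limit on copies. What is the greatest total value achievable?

Best value-per-unit is track 8 at 38/4; filling with it alone gives 8×38 = 304.
Optimal mix: 3×track 10 + 6×track 8 → duration 33, value 312.

312 pts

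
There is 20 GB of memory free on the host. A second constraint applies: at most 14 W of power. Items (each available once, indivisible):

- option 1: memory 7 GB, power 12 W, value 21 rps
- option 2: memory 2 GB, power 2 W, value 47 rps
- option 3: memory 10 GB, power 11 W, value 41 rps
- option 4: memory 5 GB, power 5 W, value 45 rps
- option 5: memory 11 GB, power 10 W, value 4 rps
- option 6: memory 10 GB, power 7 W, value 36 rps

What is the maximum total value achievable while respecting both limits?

Feasible sets respecting both limits:
- option 2+option 4+option 6: memory 17, power 14, value 128
- option 2+option 4: memory 7, power 7, value 92
- option 2+option 3: memory 12, power 13, value 88
Best: 128 rps.

128 rps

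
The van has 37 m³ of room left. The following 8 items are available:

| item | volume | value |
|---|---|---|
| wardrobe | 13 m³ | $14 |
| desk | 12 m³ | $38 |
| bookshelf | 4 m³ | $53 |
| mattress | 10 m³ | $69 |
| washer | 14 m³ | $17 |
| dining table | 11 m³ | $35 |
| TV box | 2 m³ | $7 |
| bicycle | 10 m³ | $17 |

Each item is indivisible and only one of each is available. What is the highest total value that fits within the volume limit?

This is a 0/1 knapsack; check combinations near the capacity.
- desk+bookshelf+mattress+dining table: volume 12+4+10+11=37, value 38+53+69+35=195
- bookshelf+mattress+dining table+TV box+bicycle: volume 4+10+11+2+10=37, value 53+69+35+7+17=181
- desk+bookshelf+mattress+bicycle: volume 12+4+10+10=36, value 38+53+69+17=177
- bookshelf+mattress+dining table+bicycle: volume 4+10+11+10=35, value 53+69+35+17=174
Best: $195.

$195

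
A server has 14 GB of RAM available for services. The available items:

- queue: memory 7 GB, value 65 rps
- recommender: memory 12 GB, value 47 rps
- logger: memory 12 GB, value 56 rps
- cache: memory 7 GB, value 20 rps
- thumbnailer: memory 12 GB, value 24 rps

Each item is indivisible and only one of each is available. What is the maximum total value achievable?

Check high-value combinations within 14 GB:
- queue+cache: memory 7+7=14, value 65+20=85
- queue: memory 7, value 65
- logger: memory 12, value 56
Best: 85 rps.

85 rps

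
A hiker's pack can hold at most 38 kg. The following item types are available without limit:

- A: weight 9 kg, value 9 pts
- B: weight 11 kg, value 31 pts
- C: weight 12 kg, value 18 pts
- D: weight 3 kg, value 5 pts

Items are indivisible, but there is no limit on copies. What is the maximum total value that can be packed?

98 pts

Best value-per-unit is B at 31/11; filling with it alone gives 3×31 = 93.
Optimal mix: 3×B + 1×D → weight 36, value 98.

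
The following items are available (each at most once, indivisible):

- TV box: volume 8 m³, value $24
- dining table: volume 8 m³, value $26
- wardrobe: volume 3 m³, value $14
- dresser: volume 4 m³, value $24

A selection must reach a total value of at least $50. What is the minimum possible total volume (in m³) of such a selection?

Subsets with value ≥ 50, sorted by total volume:
- dining table+dresser: volume 12, value 50
- dining table+wardrobe+dresser: volume 15, value 64
Minimum volume: 12 m³.

12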